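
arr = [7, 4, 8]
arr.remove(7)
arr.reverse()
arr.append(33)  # [8, 4, 33]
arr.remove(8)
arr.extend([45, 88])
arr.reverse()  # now [88, 45, 33, 4]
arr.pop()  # 4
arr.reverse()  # [33, 45, 88]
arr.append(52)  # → [33, 45, 88, 52]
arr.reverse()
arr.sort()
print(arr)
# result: [33, 45, 52, 88]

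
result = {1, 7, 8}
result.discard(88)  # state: {1, 7, 8}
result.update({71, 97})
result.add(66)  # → {1, 7, 8, 66, 71, 97}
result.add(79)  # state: {1, 7, 8, 66, 71, 79, 97}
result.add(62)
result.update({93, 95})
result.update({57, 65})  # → {1, 7, 8, 57, 62, 65, 66, 71, 79, 93, 95, 97}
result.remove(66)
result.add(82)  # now {1, 7, 8, 57, 62, 65, 71, 79, 82, 93, 95, 97}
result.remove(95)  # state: {1, 7, 8, 57, 62, 65, 71, 79, 82, 93, 97}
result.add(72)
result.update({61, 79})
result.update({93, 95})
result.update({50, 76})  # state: {1, 7, 8, 50, 57, 61, 62, 65, 71, 72, 76, 79, 82, 93, 95, 97}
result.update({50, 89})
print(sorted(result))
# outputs [1, 7, 8, 50, 57, 61, 62, 65, 71, 72, 76, 79, 82, 89, 93, 95, 97]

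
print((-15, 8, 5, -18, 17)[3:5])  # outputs (-18, 17)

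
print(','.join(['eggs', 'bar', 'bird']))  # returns eggs,bar,bird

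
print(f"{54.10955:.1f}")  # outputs 54.1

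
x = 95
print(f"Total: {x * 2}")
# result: Total: 190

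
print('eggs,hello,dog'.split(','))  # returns ['eggs', 'hello', 'dog']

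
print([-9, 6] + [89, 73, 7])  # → [-9, 6, 89, 73, 7]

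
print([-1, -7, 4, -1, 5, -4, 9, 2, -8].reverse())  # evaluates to None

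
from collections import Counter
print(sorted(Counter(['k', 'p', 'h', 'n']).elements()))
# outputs ['h', 'k', 'n', 'p']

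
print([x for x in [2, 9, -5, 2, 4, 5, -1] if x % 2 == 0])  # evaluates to [2, 2, 4]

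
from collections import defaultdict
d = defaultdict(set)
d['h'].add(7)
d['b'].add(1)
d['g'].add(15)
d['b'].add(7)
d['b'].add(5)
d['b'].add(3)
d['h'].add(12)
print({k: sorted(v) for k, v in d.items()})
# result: {'h': [7, 12], 'b': [1, 3, 5, 7], 'g': [15]}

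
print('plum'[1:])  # lum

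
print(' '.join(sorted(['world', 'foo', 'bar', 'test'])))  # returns bar foo test world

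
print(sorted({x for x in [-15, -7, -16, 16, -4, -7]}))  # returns [-16, -15, -7, -4, 16]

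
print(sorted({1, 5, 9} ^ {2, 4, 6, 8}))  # [1, 2, 4, 5, 6, 8, 9]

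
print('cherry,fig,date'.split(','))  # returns ['cherry', 'fig', 'date']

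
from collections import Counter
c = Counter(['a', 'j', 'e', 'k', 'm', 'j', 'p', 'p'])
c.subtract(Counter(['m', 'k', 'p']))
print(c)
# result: Counter({'j': 2, 'a': 1, 'e': 1, 'p': 1, 'k': 0, 'm': 0})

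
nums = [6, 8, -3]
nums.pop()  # -3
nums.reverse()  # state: [8, 6]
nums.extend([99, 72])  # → [8, 6, 99, 72]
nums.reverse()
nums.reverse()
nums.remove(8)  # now [6, 99, 72]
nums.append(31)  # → [6, 99, 72, 31]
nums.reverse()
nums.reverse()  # [6, 99, 72, 31]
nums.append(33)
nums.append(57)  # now [6, 99, 72, 31, 33, 57]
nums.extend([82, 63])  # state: [6, 99, 72, 31, 33, 57, 82, 63]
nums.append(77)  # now [6, 99, 72, 31, 33, 57, 82, 63, 77]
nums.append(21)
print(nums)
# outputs [6, 99, 72, 31, 33, 57, 82, 63, 77, 21]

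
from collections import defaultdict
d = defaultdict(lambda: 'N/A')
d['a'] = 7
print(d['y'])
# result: N/A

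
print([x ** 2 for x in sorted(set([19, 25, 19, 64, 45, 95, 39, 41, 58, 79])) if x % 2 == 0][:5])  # [3364, 4096]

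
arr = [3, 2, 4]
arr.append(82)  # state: [3, 2, 4, 82]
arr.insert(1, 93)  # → [3, 93, 2, 4, 82]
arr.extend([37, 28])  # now [3, 93, 2, 4, 82, 37, 28]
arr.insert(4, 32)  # [3, 93, 2, 4, 32, 82, 37, 28]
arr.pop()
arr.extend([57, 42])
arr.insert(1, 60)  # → [3, 60, 93, 2, 4, 32, 82, 37, 57, 42]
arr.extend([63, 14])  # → [3, 60, 93, 2, 4, 32, 82, 37, 57, 42, 63, 14]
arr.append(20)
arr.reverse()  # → [20, 14, 63, 42, 57, 37, 82, 32, 4, 2, 93, 60, 3]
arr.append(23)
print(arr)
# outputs [20, 14, 63, 42, 57, 37, 82, 32, 4, 2, 93, 60, 3, 23]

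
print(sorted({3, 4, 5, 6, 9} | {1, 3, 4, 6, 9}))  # [1, 3, 4, 5, 6, 9]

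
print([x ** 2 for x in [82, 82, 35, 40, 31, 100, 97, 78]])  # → [6724, 6724, 1225, 1600, 961, 10000, 9409, 6084]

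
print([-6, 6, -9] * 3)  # [-6, 6, -9, -6, 6, -9, -6, 6, -9]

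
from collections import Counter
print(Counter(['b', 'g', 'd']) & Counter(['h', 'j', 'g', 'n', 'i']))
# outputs Counter({'g': 1})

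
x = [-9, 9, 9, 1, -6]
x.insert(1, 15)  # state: [-9, 15, 9, 9, 1, -6]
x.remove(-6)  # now [-9, 15, 9, 9, 1]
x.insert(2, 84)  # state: [-9, 15, 84, 9, 9, 1]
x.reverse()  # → [1, 9, 9, 84, 15, -9]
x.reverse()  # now [-9, 15, 84, 9, 9, 1]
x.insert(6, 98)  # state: [-9, 15, 84, 9, 9, 1, 98]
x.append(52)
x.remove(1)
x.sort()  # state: [-9, 9, 9, 15, 52, 84, 98]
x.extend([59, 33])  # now [-9, 9, 9, 15, 52, 84, 98, 59, 33]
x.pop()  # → 33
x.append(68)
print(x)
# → [-9, 9, 9, 15, 52, 84, 98, 59, 68]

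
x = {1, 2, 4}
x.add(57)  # {1, 2, 4, 57}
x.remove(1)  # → {2, 4, 57}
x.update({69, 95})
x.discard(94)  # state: {2, 4, 57, 69, 95}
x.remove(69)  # {2, 4, 57, 95}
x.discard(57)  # {2, 4, 95}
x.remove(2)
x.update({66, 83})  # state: {4, 66, 83, 95}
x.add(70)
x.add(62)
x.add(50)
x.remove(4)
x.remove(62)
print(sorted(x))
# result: [50, 66, 70, 83, 95]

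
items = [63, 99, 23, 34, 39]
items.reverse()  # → [39, 34, 23, 99, 63]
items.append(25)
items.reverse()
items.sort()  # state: [23, 25, 34, 39, 63, 99]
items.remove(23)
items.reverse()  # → [99, 63, 39, 34, 25]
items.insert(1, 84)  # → [99, 84, 63, 39, 34, 25]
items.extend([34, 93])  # [99, 84, 63, 39, 34, 25, 34, 93]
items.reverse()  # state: [93, 34, 25, 34, 39, 63, 84, 99]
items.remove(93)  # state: [34, 25, 34, 39, 63, 84, 99]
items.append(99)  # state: [34, 25, 34, 39, 63, 84, 99, 99]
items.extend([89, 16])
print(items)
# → [34, 25, 34, 39, 63, 84, 99, 99, 89, 16]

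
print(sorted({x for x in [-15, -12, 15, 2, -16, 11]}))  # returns [-16, -15, -12, 2, 11, 15]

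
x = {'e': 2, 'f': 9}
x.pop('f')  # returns 9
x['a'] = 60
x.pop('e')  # 2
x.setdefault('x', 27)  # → 27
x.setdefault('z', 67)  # 67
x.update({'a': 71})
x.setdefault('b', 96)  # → 96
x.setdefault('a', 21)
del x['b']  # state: {'a': 71, 'x': 27, 'z': 67}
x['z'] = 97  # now {'a': 71, 'x': 27, 'z': 97}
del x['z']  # {'a': 71, 'x': 27}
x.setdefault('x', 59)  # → 27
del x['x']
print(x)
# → {'a': 71}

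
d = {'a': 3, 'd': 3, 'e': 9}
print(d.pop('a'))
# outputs 3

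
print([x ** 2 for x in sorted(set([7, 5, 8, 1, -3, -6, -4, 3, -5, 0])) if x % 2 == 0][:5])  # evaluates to [36, 16, 0, 64]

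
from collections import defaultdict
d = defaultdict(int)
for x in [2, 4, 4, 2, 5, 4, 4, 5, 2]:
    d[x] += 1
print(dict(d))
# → {2: 3, 4: 4, 5: 2}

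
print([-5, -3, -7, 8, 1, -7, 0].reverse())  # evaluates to None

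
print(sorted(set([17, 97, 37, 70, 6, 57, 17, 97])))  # [6, 17, 37, 57, 70, 97]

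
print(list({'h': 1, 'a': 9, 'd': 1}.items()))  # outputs [('h', 1), ('a', 9), ('d', 1)]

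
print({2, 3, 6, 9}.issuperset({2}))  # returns True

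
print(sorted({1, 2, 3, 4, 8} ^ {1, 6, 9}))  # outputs [2, 3, 4, 6, 8, 9]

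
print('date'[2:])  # te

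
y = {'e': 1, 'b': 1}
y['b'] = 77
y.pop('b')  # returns 77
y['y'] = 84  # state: {'e': 1, 'y': 84}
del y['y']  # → {'e': 1}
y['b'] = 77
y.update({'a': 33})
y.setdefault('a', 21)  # 33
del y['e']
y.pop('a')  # 33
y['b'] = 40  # {'b': 40}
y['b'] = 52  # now {'b': 52}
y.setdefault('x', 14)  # 14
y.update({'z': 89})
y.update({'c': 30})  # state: {'b': 52, 'x': 14, 'z': 89, 'c': 30}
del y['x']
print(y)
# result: {'b': 52, 'z': 89, 'c': 30}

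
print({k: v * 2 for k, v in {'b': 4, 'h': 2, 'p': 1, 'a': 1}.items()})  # {'b': 8, 'h': 4, 'p': 2, 'a': 2}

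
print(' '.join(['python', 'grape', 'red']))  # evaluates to python grape red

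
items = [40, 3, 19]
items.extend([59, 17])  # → [40, 3, 19, 59, 17]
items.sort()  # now [3, 17, 19, 40, 59]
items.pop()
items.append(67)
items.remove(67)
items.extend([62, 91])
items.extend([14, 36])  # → [3, 17, 19, 40, 62, 91, 14, 36]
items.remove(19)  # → [3, 17, 40, 62, 91, 14, 36]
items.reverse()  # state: [36, 14, 91, 62, 40, 17, 3]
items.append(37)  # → [36, 14, 91, 62, 40, 17, 3, 37]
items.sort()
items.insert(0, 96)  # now [96, 3, 14, 17, 36, 37, 40, 62, 91]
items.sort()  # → [3, 14, 17, 36, 37, 40, 62, 91, 96]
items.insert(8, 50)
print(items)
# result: [3, 14, 17, 36, 37, 40, 62, 91, 50, 96]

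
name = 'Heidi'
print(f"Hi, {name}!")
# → Hi, Heidi!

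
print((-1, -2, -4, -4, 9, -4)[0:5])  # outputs (-1, -2, -4, -4, 9)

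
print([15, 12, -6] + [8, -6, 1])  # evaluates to [15, 12, -6, 8, -6, 1]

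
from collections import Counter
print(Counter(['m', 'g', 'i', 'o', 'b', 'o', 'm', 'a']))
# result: Counter({'m': 2, 'o': 2, 'g': 1, 'i': 1, 'b': 1, 'a': 1})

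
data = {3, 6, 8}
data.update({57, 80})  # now {3, 6, 8, 57, 80}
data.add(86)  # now {3, 6, 8, 57, 80, 86}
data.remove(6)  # {3, 8, 57, 80, 86}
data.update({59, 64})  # {3, 8, 57, 59, 64, 80, 86}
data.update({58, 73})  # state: {3, 8, 57, 58, 59, 64, 73, 80, 86}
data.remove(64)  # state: {3, 8, 57, 58, 59, 73, 80, 86}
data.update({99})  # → {3, 8, 57, 58, 59, 73, 80, 86, 99}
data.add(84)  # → {3, 8, 57, 58, 59, 73, 80, 84, 86, 99}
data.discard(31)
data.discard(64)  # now {3, 8, 57, 58, 59, 73, 80, 84, 86, 99}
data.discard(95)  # {3, 8, 57, 58, 59, 73, 80, 84, 86, 99}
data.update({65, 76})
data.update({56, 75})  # {3, 8, 56, 57, 58, 59, 65, 73, 75, 76, 80, 84, 86, 99}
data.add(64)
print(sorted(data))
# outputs [3, 8, 56, 57, 58, 59, 64, 65, 73, 75, 76, 80, 84, 86, 99]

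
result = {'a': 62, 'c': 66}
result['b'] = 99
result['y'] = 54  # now {'a': 62, 'c': 66, 'b': 99, 'y': 54}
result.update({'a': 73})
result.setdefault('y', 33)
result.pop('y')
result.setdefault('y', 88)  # 88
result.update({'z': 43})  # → {'a': 73, 'c': 66, 'b': 99, 'y': 88, 'z': 43}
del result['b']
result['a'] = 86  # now {'a': 86, 'c': 66, 'y': 88, 'z': 43}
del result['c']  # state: {'a': 86, 'y': 88, 'z': 43}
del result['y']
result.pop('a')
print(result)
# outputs {'z': 43}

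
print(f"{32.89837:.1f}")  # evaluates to 32.9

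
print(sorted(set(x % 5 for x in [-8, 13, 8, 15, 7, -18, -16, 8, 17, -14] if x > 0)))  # [0, 2, 3]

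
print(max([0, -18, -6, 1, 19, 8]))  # 19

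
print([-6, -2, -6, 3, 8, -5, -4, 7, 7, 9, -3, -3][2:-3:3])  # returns [-6, -5, 7]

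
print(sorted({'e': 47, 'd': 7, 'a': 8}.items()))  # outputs [('a', 8), ('d', 7), ('e', 47)]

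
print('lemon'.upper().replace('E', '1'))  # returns L1MON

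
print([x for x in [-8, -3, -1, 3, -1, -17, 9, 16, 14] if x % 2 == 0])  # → [-8, 16, 14]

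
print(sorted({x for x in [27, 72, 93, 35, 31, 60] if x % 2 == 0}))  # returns [60, 72]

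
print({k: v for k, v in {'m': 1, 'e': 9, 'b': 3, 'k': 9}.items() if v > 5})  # {'e': 9, 'k': 9}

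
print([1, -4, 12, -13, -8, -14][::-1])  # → [-14, -8, -13, 12, -4, 1]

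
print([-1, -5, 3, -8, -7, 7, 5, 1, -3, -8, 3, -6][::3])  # [-1, -8, 5, -8]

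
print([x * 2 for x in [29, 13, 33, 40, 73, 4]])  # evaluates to [58, 26, 66, 80, 146, 8]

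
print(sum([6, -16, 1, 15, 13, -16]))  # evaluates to 3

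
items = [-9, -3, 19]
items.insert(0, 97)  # [97, -9, -3, 19]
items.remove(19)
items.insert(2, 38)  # [97, -9, 38, -3]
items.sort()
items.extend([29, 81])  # [-9, -3, 38, 97, 29, 81]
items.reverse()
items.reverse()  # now [-9, -3, 38, 97, 29, 81]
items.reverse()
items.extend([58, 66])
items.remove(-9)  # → [81, 29, 97, 38, -3, 58, 66]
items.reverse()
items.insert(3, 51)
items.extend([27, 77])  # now [66, 58, -3, 51, 38, 97, 29, 81, 27, 77]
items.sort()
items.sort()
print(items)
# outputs [-3, 27, 29, 38, 51, 58, 66, 77, 81, 97]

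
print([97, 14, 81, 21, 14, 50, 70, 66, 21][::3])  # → [97, 21, 70]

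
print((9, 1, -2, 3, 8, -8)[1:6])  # (1, -2, 3, 8, -8)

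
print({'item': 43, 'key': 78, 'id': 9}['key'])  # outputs 78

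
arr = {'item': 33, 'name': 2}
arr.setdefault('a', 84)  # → 84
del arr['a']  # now {'item': 33, 'name': 2}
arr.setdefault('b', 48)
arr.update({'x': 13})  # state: {'item': 33, 'name': 2, 'b': 48, 'x': 13}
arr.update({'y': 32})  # {'item': 33, 'name': 2, 'b': 48, 'x': 13, 'y': 32}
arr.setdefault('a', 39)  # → 39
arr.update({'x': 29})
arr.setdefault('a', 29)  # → 39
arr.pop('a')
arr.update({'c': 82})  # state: {'item': 33, 'name': 2, 'b': 48, 'x': 29, 'y': 32, 'c': 82}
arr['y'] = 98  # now {'item': 33, 'name': 2, 'b': 48, 'x': 29, 'y': 98, 'c': 82}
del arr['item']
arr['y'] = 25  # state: {'name': 2, 'b': 48, 'x': 29, 'y': 25, 'c': 82}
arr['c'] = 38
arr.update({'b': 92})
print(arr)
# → {'name': 2, 'b': 92, 'x': 29, 'y': 25, 'c': 38}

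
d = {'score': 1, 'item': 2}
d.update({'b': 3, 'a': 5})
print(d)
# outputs {'score': 1, 'item': 2, 'b': 3, 'a': 5}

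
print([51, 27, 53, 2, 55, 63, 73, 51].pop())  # 51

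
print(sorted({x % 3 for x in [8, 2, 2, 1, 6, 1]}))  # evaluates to [0, 1, 2]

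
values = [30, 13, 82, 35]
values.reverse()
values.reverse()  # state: [30, 13, 82, 35]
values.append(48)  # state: [30, 13, 82, 35, 48]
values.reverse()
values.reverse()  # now [30, 13, 82, 35, 48]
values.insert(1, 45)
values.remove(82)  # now [30, 45, 13, 35, 48]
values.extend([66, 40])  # [30, 45, 13, 35, 48, 66, 40]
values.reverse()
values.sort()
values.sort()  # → [13, 30, 35, 40, 45, 48, 66]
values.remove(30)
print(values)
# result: [13, 35, 40, 45, 48, 66]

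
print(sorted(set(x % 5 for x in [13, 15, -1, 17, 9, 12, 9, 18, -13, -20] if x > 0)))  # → [0, 2, 3, 4]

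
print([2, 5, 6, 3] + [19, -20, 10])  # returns [2, 5, 6, 3, 19, -20, 10]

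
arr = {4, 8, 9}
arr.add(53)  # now {4, 8, 9, 53}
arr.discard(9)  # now {4, 8, 53}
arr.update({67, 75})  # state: {4, 8, 53, 67, 75}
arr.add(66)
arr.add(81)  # {4, 8, 53, 66, 67, 75, 81}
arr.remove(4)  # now {8, 53, 66, 67, 75, 81}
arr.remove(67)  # {8, 53, 66, 75, 81}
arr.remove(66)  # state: {8, 53, 75, 81}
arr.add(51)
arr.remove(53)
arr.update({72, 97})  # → {8, 51, 72, 75, 81, 97}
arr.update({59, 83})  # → {8, 51, 59, 72, 75, 81, 83, 97}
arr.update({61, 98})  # {8, 51, 59, 61, 72, 75, 81, 83, 97, 98}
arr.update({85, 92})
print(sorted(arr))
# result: [8, 51, 59, 61, 72, 75, 81, 83, 85, 92, 97, 98]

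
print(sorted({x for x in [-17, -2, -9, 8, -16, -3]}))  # [-17, -16, -9, -3, -2, 8]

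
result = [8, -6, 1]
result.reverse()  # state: [1, -6, 8]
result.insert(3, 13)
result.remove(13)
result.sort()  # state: [-6, 1, 8]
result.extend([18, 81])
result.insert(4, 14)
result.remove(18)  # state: [-6, 1, 8, 14, 81]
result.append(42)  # [-6, 1, 8, 14, 81, 42]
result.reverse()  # [42, 81, 14, 8, 1, -6]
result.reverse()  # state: [-6, 1, 8, 14, 81, 42]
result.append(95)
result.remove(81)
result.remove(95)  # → [-6, 1, 8, 14, 42]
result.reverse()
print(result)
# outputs [42, 14, 8, 1, -6]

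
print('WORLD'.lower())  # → world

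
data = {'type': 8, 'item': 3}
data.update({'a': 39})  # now {'type': 8, 'item': 3, 'a': 39}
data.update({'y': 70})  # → {'type': 8, 'item': 3, 'a': 39, 'y': 70}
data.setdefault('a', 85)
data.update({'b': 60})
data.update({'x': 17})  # {'type': 8, 'item': 3, 'a': 39, 'y': 70, 'b': 60, 'x': 17}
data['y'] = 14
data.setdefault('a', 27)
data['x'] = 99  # {'type': 8, 'item': 3, 'a': 39, 'y': 14, 'b': 60, 'x': 99}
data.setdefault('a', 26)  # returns 39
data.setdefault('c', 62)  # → 62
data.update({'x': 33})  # {'type': 8, 'item': 3, 'a': 39, 'y': 14, 'b': 60, 'x': 33, 'c': 62}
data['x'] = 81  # {'type': 8, 'item': 3, 'a': 39, 'y': 14, 'b': 60, 'x': 81, 'c': 62}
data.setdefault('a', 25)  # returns 39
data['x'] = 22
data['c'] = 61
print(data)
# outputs {'type': 8, 'item': 3, 'a': 39, 'y': 14, 'b': 60, 'x': 22, 'c': 61}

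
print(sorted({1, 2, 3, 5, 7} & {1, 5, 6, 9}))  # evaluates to [1, 5]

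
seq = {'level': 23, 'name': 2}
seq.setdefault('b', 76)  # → 76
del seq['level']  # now {'name': 2, 'b': 76}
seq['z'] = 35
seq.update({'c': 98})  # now {'name': 2, 'b': 76, 'z': 35, 'c': 98}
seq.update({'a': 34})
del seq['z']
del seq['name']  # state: {'b': 76, 'c': 98, 'a': 34}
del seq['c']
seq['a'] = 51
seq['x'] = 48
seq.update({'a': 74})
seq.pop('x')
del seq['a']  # {'b': 76}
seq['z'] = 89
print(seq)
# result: {'b': 76, 'z': 89}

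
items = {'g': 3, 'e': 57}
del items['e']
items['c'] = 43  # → {'g': 3, 'c': 43}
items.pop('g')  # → 3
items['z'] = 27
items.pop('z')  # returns 27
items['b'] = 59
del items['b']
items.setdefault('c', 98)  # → 43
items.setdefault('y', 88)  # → 88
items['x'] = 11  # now {'c': 43, 'y': 88, 'x': 11}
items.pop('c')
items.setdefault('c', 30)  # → 30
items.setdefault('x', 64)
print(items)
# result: {'y': 88, 'x': 11, 'c': 30}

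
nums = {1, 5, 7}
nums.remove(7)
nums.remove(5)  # {1}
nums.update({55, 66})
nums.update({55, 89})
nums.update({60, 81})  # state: {1, 55, 60, 66, 81, 89}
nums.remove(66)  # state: {1, 55, 60, 81, 89}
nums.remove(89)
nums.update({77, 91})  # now {1, 55, 60, 77, 81, 91}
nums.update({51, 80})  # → {1, 51, 55, 60, 77, 80, 81, 91}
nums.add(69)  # {1, 51, 55, 60, 69, 77, 80, 81, 91}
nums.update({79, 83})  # {1, 51, 55, 60, 69, 77, 79, 80, 81, 83, 91}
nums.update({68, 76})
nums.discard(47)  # {1, 51, 55, 60, 68, 69, 76, 77, 79, 80, 81, 83, 91}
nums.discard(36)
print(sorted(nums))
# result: [1, 51, 55, 60, 68, 69, 76, 77, 79, 80, 81, 83, 91]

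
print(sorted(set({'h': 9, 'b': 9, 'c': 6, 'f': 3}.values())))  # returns [3, 6, 9]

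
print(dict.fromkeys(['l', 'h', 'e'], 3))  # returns {'l': 3, 'h': 3, 'e': 3}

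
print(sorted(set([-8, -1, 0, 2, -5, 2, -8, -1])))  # [-8, -5, -1, 0, 2]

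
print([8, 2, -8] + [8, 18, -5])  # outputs [8, 2, -8, 8, 18, -5]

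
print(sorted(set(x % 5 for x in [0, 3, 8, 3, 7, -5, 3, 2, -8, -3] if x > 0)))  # [2, 3]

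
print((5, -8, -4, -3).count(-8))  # 1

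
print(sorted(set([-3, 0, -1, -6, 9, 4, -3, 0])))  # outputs [-6, -3, -1, 0, 4, 9]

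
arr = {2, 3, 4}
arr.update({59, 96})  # {2, 3, 4, 59, 96}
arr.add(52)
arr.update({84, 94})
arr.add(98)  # {2, 3, 4, 52, 59, 84, 94, 96, 98}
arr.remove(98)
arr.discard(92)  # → {2, 3, 4, 52, 59, 84, 94, 96}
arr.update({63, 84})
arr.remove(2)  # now {3, 4, 52, 59, 63, 84, 94, 96}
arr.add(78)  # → {3, 4, 52, 59, 63, 78, 84, 94, 96}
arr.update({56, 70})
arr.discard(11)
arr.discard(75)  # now {3, 4, 52, 56, 59, 63, 70, 78, 84, 94, 96}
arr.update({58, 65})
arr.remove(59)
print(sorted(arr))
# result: [3, 4, 52, 56, 58, 63, 65, 70, 78, 84, 94, 96]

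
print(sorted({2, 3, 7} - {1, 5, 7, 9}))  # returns [2, 3]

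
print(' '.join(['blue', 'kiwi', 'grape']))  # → blue kiwi grape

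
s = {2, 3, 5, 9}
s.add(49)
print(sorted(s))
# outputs [2, 3, 5, 9, 49]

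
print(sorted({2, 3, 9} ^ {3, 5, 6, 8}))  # [2, 5, 6, 8, 9]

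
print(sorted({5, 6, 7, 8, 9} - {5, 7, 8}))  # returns [6, 9]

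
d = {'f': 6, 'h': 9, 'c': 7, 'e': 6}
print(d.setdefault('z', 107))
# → 107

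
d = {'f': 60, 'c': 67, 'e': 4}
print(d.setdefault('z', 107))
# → 107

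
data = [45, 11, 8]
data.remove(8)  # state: [45, 11]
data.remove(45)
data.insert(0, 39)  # [39, 11]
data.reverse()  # [11, 39]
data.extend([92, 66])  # [11, 39, 92, 66]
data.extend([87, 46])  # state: [11, 39, 92, 66, 87, 46]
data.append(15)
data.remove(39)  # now [11, 92, 66, 87, 46, 15]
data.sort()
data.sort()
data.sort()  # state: [11, 15, 46, 66, 87, 92]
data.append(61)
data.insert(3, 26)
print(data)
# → [11, 15, 46, 26, 66, 87, 92, 61]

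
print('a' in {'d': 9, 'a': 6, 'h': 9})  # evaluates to True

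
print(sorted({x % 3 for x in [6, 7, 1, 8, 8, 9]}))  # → [0, 1, 2]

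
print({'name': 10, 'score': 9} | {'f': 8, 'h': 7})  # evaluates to {'name': 10, 'score': 9, 'f': 8, 'h': 7}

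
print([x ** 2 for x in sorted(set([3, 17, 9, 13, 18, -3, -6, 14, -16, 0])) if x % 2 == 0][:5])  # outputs [256, 36, 0, 196, 324]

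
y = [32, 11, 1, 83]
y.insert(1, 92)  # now [32, 92, 11, 1, 83]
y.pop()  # 83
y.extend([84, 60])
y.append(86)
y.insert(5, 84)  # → [32, 92, 11, 1, 84, 84, 60, 86]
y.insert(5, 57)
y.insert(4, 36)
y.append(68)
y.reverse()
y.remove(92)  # [68, 86, 60, 84, 57, 84, 36, 1, 11, 32]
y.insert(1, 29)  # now [68, 29, 86, 60, 84, 57, 84, 36, 1, 11, 32]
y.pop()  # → 32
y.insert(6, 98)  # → [68, 29, 86, 60, 84, 57, 98, 84, 36, 1, 11]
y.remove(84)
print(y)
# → [68, 29, 86, 60, 57, 98, 84, 36, 1, 11]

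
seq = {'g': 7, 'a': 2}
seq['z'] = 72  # {'g': 7, 'a': 2, 'z': 72}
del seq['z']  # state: {'g': 7, 'a': 2}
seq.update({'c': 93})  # {'g': 7, 'a': 2, 'c': 93}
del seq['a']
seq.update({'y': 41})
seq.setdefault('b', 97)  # 97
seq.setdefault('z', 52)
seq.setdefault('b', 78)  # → 97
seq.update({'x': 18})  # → {'g': 7, 'c': 93, 'y': 41, 'b': 97, 'z': 52, 'x': 18}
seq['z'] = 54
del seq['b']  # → {'g': 7, 'c': 93, 'y': 41, 'z': 54, 'x': 18}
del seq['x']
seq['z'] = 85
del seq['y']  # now {'g': 7, 'c': 93, 'z': 85}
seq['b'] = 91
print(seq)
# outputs {'g': 7, 'c': 93, 'z': 85, 'b': 91}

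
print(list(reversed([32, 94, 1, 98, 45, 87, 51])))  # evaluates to [51, 87, 45, 98, 1, 94, 32]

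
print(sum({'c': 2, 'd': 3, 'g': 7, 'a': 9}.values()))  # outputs 21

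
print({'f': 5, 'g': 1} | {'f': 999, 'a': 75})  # {'f': 999, 'g': 1, 'a': 75}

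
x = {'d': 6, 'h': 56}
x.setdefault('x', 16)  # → 16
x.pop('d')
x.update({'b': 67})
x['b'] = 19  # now {'h': 56, 'x': 16, 'b': 19}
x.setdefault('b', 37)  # 19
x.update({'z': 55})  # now {'h': 56, 'x': 16, 'b': 19, 'z': 55}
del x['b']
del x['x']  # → {'h': 56, 'z': 55}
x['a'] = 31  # {'h': 56, 'z': 55, 'a': 31}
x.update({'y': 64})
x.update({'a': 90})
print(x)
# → {'h': 56, 'z': 55, 'a': 90, 'y': 64}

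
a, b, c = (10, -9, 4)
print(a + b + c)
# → 5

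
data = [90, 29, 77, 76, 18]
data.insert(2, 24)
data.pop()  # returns 18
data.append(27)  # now [90, 29, 24, 77, 76, 27]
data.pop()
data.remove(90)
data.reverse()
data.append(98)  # [76, 77, 24, 29, 98]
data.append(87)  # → [76, 77, 24, 29, 98, 87]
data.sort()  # [24, 29, 76, 77, 87, 98]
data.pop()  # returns 98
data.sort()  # [24, 29, 76, 77, 87]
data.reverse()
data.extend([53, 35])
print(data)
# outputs [87, 77, 76, 29, 24, 53, 35]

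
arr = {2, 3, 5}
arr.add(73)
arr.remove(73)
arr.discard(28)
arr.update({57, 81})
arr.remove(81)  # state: {2, 3, 5, 57}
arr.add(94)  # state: {2, 3, 5, 57, 94}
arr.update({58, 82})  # {2, 3, 5, 57, 58, 82, 94}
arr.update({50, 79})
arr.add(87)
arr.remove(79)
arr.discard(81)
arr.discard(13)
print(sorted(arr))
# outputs [2, 3, 5, 50, 57, 58, 82, 87, 94]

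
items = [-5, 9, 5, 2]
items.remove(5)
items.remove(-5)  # [9, 2]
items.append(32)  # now [9, 2, 32]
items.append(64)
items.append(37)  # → [9, 2, 32, 64, 37]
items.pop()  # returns 37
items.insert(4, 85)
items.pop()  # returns 85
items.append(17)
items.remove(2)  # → [9, 32, 64, 17]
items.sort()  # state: [9, 17, 32, 64]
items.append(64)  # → [9, 17, 32, 64, 64]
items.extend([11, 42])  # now [9, 17, 32, 64, 64, 11, 42]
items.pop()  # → 42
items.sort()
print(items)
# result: [9, 11, 17, 32, 64, 64]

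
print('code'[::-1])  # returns edoc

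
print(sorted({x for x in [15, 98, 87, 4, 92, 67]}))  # [4, 15, 67, 87, 92, 98]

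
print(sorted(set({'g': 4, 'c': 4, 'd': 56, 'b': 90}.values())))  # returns [4, 56, 90]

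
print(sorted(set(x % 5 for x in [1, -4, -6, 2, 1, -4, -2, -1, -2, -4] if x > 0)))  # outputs [1, 2]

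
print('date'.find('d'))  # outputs 0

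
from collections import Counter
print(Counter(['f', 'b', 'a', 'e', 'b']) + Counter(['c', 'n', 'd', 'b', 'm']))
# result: Counter({'b': 3, 'f': 1, 'a': 1, 'e': 1, 'c': 1, 'n': 1, 'd': 1, 'm': 1})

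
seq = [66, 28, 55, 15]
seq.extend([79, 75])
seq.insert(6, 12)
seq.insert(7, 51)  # [66, 28, 55, 15, 79, 75, 12, 51]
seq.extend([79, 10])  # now [66, 28, 55, 15, 79, 75, 12, 51, 79, 10]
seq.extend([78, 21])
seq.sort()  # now [10, 12, 15, 21, 28, 51, 55, 66, 75, 78, 79, 79]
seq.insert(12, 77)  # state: [10, 12, 15, 21, 28, 51, 55, 66, 75, 78, 79, 79, 77]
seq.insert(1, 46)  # [10, 46, 12, 15, 21, 28, 51, 55, 66, 75, 78, 79, 79, 77]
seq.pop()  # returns 77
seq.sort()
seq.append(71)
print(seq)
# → [10, 12, 15, 21, 28, 46, 51, 55, 66, 75, 78, 79, 79, 71]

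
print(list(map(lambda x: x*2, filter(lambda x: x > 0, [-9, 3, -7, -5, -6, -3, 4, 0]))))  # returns [6, 8]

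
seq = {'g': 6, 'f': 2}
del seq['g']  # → {'f': 2}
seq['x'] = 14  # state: {'f': 2, 'x': 14}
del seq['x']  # {'f': 2}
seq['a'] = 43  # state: {'f': 2, 'a': 43}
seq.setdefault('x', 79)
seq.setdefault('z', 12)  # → 12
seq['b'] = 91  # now {'f': 2, 'a': 43, 'x': 79, 'z': 12, 'b': 91}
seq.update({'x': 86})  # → {'f': 2, 'a': 43, 'x': 86, 'z': 12, 'b': 91}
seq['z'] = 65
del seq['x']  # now {'f': 2, 'a': 43, 'z': 65, 'b': 91}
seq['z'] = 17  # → {'f': 2, 'a': 43, 'z': 17, 'b': 91}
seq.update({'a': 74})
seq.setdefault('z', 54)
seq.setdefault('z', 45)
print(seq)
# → {'f': 2, 'a': 74, 'z': 17, 'b': 91}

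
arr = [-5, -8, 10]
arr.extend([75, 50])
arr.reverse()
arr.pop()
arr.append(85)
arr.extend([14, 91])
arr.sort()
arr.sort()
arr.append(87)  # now [-8, 10, 14, 50, 75, 85, 91, 87]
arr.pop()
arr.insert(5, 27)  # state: [-8, 10, 14, 50, 75, 27, 85, 91]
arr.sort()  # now [-8, 10, 14, 27, 50, 75, 85, 91]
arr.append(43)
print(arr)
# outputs [-8, 10, 14, 27, 50, 75, 85, 91, 43]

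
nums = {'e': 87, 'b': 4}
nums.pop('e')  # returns 87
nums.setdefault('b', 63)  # 4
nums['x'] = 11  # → {'b': 4, 'x': 11}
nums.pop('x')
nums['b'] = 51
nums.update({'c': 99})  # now {'b': 51, 'c': 99}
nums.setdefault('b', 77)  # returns 51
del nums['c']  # {'b': 51}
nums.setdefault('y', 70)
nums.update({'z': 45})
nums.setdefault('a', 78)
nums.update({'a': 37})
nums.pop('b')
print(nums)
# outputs {'y': 70, 'z': 45, 'a': 37}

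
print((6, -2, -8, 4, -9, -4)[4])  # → -9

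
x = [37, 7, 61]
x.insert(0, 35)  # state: [35, 37, 7, 61]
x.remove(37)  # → [35, 7, 61]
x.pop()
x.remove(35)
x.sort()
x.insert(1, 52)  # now [7, 52]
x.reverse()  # [52, 7]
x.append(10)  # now [52, 7, 10]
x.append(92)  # [52, 7, 10, 92]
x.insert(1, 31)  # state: [52, 31, 7, 10, 92]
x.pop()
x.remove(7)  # [52, 31, 10]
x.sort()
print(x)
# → [10, 31, 52]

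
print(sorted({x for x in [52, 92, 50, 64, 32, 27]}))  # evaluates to [27, 32, 50, 52, 64, 92]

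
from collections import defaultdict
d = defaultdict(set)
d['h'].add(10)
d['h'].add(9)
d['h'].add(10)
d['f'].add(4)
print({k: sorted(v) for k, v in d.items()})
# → {'h': [9, 10], 'f': [4]}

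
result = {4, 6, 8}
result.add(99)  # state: {4, 6, 8, 99}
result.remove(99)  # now {4, 6, 8}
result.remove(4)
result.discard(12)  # {6, 8}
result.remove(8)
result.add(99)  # {6, 99}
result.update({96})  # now {6, 96, 99}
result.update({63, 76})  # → {6, 63, 76, 96, 99}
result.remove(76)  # {6, 63, 96, 99}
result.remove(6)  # {63, 96, 99}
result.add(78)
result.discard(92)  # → {63, 78, 96, 99}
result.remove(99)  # {63, 78, 96}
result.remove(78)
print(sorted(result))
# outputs [63, 96]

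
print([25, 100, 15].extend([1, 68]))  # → None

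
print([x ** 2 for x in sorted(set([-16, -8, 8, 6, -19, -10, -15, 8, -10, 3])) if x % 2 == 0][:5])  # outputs [256, 100, 64, 36, 64]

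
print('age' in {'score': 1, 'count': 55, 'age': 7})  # True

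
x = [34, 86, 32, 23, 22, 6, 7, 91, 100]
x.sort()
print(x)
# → [6, 7, 22, 23, 32, 34, 86, 91, 100]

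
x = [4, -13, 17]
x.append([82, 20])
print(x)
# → [4, -13, 17, [82, 20]]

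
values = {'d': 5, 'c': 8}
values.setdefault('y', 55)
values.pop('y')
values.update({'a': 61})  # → {'d': 5, 'c': 8, 'a': 61}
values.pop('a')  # 61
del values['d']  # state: {'c': 8}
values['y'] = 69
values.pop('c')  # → 8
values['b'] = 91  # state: {'y': 69, 'b': 91}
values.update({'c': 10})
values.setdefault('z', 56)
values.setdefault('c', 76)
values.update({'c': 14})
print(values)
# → {'y': 69, 'b': 91, 'c': 14, 'z': 56}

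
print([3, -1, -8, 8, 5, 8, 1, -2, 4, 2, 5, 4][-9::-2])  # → [8, -1]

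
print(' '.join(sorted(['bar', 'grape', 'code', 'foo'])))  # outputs bar code foo grape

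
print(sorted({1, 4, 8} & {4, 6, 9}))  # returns [4]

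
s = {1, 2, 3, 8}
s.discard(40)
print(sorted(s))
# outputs [1, 2, 3, 8]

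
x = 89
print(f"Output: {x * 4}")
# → Output: 356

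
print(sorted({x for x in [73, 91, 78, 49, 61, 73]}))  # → [49, 61, 73, 78, 91]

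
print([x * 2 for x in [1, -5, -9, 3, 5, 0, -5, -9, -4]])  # [2, -10, -18, 6, 10, 0, -10, -18, -8]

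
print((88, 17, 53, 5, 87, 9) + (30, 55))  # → (88, 17, 53, 5, 87, 9, 30, 55)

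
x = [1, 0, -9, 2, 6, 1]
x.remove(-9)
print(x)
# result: [1, 0, 2, 6, 1]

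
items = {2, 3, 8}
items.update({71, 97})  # {2, 3, 8, 71, 97}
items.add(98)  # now {2, 3, 8, 71, 97, 98}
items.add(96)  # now {2, 3, 8, 71, 96, 97, 98}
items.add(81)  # {2, 3, 8, 71, 81, 96, 97, 98}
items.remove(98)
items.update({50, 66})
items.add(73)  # {2, 3, 8, 50, 66, 71, 73, 81, 96, 97}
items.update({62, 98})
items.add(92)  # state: {2, 3, 8, 50, 62, 66, 71, 73, 81, 92, 96, 97, 98}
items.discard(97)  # {2, 3, 8, 50, 62, 66, 71, 73, 81, 92, 96, 98}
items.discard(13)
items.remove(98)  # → {2, 3, 8, 50, 62, 66, 71, 73, 81, 92, 96}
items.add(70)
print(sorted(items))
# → [2, 3, 8, 50, 62, 66, 70, 71, 73, 81, 92, 96]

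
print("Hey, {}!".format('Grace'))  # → Hey, Grace!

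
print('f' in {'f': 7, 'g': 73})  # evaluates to True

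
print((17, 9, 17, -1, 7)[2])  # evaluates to 17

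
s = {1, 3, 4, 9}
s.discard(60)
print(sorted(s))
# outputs [1, 3, 4, 9]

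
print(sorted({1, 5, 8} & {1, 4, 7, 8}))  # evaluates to [1, 8]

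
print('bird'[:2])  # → bi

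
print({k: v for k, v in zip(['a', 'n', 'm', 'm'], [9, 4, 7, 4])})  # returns {'a': 9, 'n': 4, 'm': 4}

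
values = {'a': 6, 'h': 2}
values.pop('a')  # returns 6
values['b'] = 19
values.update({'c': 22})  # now {'h': 2, 'b': 19, 'c': 22}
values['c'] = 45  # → {'h': 2, 'b': 19, 'c': 45}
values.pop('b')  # 19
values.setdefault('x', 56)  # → 56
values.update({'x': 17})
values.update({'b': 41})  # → {'h': 2, 'c': 45, 'x': 17, 'b': 41}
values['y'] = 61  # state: {'h': 2, 'c': 45, 'x': 17, 'b': 41, 'y': 61}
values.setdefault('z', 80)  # 80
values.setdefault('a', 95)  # 95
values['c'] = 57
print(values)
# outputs {'h': 2, 'c': 57, 'x': 17, 'b': 41, 'y': 61, 'z': 80, 'a': 95}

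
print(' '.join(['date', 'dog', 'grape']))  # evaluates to date dog grape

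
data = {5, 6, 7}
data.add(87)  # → {5, 6, 7, 87}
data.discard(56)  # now {5, 6, 7, 87}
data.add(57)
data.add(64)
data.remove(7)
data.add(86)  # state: {5, 6, 57, 64, 86, 87}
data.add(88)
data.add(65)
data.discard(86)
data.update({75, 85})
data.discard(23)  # {5, 6, 57, 64, 65, 75, 85, 87, 88}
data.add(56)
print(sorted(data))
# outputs [5, 6, 56, 57, 64, 65, 75, 85, 87, 88]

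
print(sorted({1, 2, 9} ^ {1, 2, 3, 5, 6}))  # [3, 5, 6, 9]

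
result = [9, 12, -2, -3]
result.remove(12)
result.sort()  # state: [-3, -2, 9]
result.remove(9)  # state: [-3, -2]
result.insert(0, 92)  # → [92, -3, -2]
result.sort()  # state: [-3, -2, 92]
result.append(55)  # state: [-3, -2, 92, 55]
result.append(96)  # [-3, -2, 92, 55, 96]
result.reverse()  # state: [96, 55, 92, -2, -3]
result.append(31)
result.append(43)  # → [96, 55, 92, -2, -3, 31, 43]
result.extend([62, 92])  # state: [96, 55, 92, -2, -3, 31, 43, 62, 92]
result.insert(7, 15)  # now [96, 55, 92, -2, -3, 31, 43, 15, 62, 92]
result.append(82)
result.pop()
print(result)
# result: [96, 55, 92, -2, -3, 31, 43, 15, 62, 92]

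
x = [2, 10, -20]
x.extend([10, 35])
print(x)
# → [2, 10, -20, 10, 35]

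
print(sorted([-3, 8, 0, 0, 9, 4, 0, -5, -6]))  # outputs [-6, -5, -3, 0, 0, 0, 4, 8, 9]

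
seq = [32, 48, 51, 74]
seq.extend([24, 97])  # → [32, 48, 51, 74, 24, 97]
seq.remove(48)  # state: [32, 51, 74, 24, 97]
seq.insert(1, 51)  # [32, 51, 51, 74, 24, 97]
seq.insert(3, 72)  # [32, 51, 51, 72, 74, 24, 97]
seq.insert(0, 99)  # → [99, 32, 51, 51, 72, 74, 24, 97]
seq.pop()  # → 97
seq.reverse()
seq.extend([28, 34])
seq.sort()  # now [24, 28, 32, 34, 51, 51, 72, 74, 99]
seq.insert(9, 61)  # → [24, 28, 32, 34, 51, 51, 72, 74, 99, 61]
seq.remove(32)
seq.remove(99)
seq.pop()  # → 61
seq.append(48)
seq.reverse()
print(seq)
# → [48, 74, 72, 51, 51, 34, 28, 24]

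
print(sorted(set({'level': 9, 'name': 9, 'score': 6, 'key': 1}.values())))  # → [1, 6, 9]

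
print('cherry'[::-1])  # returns yrrehc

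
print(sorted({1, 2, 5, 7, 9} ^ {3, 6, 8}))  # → [1, 2, 3, 5, 6, 7, 8, 9]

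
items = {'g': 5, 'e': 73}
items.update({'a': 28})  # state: {'g': 5, 'e': 73, 'a': 28}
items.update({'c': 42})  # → {'g': 5, 'e': 73, 'a': 28, 'c': 42}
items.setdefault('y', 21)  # 21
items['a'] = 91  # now {'g': 5, 'e': 73, 'a': 91, 'c': 42, 'y': 21}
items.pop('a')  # 91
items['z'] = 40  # {'g': 5, 'e': 73, 'c': 42, 'y': 21, 'z': 40}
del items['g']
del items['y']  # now {'e': 73, 'c': 42, 'z': 40}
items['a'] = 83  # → {'e': 73, 'c': 42, 'z': 40, 'a': 83}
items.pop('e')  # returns 73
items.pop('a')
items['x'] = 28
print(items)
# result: {'c': 42, 'z': 40, 'x': 28}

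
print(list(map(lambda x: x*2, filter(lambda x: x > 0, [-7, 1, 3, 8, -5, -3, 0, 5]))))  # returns [2, 6, 16, 10]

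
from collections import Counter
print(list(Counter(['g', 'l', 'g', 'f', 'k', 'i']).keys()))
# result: ['g', 'l', 'f', 'k', 'i']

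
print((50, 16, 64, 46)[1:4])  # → (16, 64, 46)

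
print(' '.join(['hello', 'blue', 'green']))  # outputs hello blue green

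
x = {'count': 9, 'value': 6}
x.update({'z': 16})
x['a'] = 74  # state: {'count': 9, 'value': 6, 'z': 16, 'a': 74}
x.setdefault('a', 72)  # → 74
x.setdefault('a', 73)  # 74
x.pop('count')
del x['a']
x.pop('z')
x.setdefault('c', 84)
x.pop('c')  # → 84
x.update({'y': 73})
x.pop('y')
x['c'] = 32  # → {'value': 6, 'c': 32}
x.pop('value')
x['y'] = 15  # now {'c': 32, 'y': 15}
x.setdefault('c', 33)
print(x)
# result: {'c': 32, 'y': 15}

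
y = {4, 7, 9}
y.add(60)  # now {4, 7, 9, 60}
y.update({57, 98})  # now {4, 7, 9, 57, 60, 98}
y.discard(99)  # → {4, 7, 9, 57, 60, 98}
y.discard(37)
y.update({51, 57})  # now {4, 7, 9, 51, 57, 60, 98}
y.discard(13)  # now {4, 7, 9, 51, 57, 60, 98}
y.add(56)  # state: {4, 7, 9, 51, 56, 57, 60, 98}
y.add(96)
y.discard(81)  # {4, 7, 9, 51, 56, 57, 60, 96, 98}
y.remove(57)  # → {4, 7, 9, 51, 56, 60, 96, 98}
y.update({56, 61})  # {4, 7, 9, 51, 56, 60, 61, 96, 98}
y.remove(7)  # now {4, 9, 51, 56, 60, 61, 96, 98}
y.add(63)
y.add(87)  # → {4, 9, 51, 56, 60, 61, 63, 87, 96, 98}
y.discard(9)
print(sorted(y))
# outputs [4, 51, 56, 60, 61, 63, 87, 96, 98]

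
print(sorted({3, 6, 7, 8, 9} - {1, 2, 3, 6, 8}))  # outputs [7, 9]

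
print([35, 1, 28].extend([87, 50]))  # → None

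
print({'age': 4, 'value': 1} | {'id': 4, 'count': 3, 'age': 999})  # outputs {'age': 999, 'value': 1, 'id': 4, 'count': 3}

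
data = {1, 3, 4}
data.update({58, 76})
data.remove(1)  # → {3, 4, 58, 76}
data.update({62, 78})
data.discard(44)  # {3, 4, 58, 62, 76, 78}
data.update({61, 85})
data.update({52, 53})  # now {3, 4, 52, 53, 58, 61, 62, 76, 78, 85}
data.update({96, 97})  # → {3, 4, 52, 53, 58, 61, 62, 76, 78, 85, 96, 97}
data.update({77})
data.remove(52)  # {3, 4, 53, 58, 61, 62, 76, 77, 78, 85, 96, 97}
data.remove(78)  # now {3, 4, 53, 58, 61, 62, 76, 77, 85, 96, 97}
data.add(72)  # {3, 4, 53, 58, 61, 62, 72, 76, 77, 85, 96, 97}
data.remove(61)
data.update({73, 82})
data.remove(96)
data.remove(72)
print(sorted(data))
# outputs [3, 4, 53, 58, 62, 73, 76, 77, 82, 85, 97]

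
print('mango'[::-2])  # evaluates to onm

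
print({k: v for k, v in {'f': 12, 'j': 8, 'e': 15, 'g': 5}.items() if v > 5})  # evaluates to {'f': 12, 'j': 8, 'e': 15}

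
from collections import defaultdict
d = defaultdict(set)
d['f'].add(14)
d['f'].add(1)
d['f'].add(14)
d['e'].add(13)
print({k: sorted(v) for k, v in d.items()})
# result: {'f': [1, 14], 'e': [13]}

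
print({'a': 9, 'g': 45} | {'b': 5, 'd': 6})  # {'a': 9, 'g': 45, 'b': 5, 'd': 6}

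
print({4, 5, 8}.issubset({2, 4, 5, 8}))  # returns True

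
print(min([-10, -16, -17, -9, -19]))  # -19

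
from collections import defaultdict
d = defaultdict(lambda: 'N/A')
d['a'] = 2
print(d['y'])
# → N/A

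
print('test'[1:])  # est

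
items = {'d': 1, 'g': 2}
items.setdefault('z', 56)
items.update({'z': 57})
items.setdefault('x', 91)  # 91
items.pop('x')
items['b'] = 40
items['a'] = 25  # {'d': 1, 'g': 2, 'z': 57, 'b': 40, 'a': 25}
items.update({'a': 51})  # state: {'d': 1, 'g': 2, 'z': 57, 'b': 40, 'a': 51}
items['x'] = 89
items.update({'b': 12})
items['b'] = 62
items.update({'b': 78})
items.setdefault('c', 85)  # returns 85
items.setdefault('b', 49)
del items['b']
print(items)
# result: {'d': 1, 'g': 2, 'z': 57, 'a': 51, 'x': 89, 'c': 85}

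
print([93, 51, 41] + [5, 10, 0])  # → [93, 51, 41, 5, 10, 0]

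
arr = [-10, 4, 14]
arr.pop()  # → 14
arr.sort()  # [-10, 4]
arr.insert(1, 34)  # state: [-10, 34, 4]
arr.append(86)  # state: [-10, 34, 4, 86]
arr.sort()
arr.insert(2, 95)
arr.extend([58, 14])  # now [-10, 4, 95, 34, 86, 58, 14]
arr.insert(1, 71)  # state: [-10, 71, 4, 95, 34, 86, 58, 14]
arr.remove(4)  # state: [-10, 71, 95, 34, 86, 58, 14]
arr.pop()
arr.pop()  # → 58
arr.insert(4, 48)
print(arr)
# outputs [-10, 71, 95, 34, 48, 86]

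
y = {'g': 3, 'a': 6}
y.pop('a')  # 6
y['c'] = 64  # {'g': 3, 'c': 64}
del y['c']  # {'g': 3}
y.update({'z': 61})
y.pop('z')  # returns 61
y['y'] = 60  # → {'g': 3, 'y': 60}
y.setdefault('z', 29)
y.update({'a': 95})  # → {'g': 3, 'y': 60, 'z': 29, 'a': 95}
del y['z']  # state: {'g': 3, 'y': 60, 'a': 95}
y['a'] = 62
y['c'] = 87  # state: {'g': 3, 'y': 60, 'a': 62, 'c': 87}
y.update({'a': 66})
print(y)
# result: {'g': 3, 'y': 60, 'a': 66, 'c': 87}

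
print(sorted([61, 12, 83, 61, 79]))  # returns [12, 61, 61, 79, 83]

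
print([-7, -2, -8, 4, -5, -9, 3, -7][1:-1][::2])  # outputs [-2, 4, -9]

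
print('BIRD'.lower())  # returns bird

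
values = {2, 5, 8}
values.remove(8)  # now {2, 5}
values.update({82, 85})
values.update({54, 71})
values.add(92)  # {2, 5, 54, 71, 82, 85, 92}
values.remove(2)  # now {5, 54, 71, 82, 85, 92}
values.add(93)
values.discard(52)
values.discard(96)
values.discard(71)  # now {5, 54, 82, 85, 92, 93}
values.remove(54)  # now {5, 82, 85, 92, 93}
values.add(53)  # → {5, 53, 82, 85, 92, 93}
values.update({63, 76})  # {5, 53, 63, 76, 82, 85, 92, 93}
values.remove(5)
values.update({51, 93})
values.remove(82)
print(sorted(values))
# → [51, 53, 63, 76, 85, 92, 93]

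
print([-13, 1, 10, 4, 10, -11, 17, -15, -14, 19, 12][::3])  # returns [-13, 4, 17, 19]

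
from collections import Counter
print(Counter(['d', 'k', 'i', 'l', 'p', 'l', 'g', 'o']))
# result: Counter({'l': 2, 'd': 1, 'k': 1, 'i': 1, 'p': 1, 'g': 1, 'o': 1})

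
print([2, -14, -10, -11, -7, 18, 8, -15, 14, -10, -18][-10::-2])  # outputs [-14]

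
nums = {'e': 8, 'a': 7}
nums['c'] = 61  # {'e': 8, 'a': 7, 'c': 61}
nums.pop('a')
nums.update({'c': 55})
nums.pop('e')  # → 8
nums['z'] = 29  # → {'c': 55, 'z': 29}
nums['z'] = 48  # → {'c': 55, 'z': 48}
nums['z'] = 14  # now {'c': 55, 'z': 14}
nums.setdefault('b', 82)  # 82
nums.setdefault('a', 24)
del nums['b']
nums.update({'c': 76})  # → {'c': 76, 'z': 14, 'a': 24}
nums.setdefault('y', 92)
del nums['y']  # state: {'c': 76, 'z': 14, 'a': 24}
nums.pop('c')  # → 76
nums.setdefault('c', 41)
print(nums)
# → {'z': 14, 'a': 24, 'c': 41}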